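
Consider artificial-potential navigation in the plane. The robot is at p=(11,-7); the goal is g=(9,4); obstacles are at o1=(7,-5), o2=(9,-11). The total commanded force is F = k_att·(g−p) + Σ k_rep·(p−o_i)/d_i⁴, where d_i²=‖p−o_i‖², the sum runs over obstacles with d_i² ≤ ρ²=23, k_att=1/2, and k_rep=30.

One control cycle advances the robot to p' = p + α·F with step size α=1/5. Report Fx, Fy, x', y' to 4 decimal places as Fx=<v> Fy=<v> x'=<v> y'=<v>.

F_att = 1/2·(g−p) = 1/2·(-2,11) = (-1.0000,5.5000)
o1: d²=20 ≤ ρ²=23; F_rep = 30·(4,-2)/20² = (0.3000,-0.1500)
o2: d²=20 ≤ ρ²=23; F_rep = 30·(2,4)/20² = (0.1500,0.3000)
F = F_att + ΣF_rep = (-0.5500,5.6500)
p' = p + 1/5·F = (10.8900,-5.8700)

Fx=-0.5500 Fy=5.6500 x'=10.8900 y'=-5.8700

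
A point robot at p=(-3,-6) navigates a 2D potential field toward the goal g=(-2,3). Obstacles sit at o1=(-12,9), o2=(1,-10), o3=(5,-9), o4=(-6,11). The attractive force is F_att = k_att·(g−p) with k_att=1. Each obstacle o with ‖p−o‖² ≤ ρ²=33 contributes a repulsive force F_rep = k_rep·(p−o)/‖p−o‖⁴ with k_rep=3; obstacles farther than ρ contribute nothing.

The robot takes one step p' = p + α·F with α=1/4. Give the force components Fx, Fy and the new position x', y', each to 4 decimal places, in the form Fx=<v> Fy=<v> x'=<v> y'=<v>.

Fx=0.9883 Fy=9.0117 x'=-2.7529 y'=-3.7471

F_att = 1·(g−p) = 1·(1,9) = (1.0000,9.0000)
o1: d²=306 > ρ²=33 → inactive
o2: d²=32 ≤ ρ²=33; F_rep = 3·(-4,4)/32² = (-0.0117,0.0117)
o3: d²=73 > ρ²=33 → inactive
o4: d²=298 > ρ²=33 → inactive
F = F_att + ΣF_rep = (0.9883,9.0117)
p' = p + 1/4·F = (-2.7529,-3.7471)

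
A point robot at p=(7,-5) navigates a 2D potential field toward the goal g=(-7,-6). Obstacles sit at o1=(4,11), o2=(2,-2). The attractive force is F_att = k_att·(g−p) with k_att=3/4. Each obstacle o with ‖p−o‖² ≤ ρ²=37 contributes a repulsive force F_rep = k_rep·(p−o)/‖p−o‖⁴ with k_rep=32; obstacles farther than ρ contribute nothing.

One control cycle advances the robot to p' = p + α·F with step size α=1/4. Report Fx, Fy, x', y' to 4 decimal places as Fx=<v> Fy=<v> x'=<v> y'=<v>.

F_att = 3/4·(g−p) = 3/4·(-14,-1) = (-10.5000,-0.7500)
o1: d²=265 > ρ²=37 → inactive
o2: d²=34 ≤ ρ²=37; F_rep = 32·(5,-3)/34² = (0.1384,-0.0830)
F = F_att + ΣF_rep = (-10.3616,-0.8330)
p' = p + 1/4·F = (4.4096,-5.2083)

Fx=-10.3616 Fy=-0.8330 x'=4.4096 y'=-5.2083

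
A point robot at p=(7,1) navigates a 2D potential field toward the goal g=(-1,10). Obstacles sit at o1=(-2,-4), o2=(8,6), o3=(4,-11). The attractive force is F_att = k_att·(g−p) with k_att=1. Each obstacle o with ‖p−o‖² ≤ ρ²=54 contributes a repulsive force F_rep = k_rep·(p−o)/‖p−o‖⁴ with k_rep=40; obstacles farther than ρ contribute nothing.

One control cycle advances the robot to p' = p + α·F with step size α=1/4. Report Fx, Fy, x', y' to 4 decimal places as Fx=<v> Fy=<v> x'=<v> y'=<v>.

F_att = 1·(g−p) = 1·(-8,9) = (-8.0000,9.0000)
o1: d²=106 > ρ²=54 → inactive
o2: d²=26 ≤ ρ²=54; F_rep = 40·(-1,-5)/26² = (-0.0592,-0.2959)
o3: d²=153 > ρ²=54 → inactive
F = F_att + ΣF_rep = (-8.0592,8.7041)
p' = p + 1/4·F = (4.9852,3.1760)

Fx=-8.0592 Fy=8.7041 x'=4.9852 y'=3.1760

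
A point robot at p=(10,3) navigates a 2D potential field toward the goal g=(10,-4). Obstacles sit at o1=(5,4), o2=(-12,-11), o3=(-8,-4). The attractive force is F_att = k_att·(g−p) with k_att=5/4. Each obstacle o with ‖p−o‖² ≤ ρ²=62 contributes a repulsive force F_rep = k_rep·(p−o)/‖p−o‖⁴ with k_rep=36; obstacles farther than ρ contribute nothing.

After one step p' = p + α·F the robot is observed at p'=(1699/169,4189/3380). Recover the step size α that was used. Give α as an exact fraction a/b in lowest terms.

F_att = 5/4·(g−p) = 5/4·(0,-7) = (0.0000,-8.7500)
o1: d²=26 ≤ ρ²=62; F_rep = 36·(5,-1)/26² = (0.2663,-0.0533)
o2: d²=680 > ρ²=62 → inactive
o3: d²=373 > ρ²=62 → inactive
F = F_att + ΣF_rep = (0.2663,-8.8033)
Δp = p'−p = (0.0533,-1.7607); α = Δx/Fx = (9/169) / (45/169) = 1/5
check: Δy/Fy = (-5951/3380) / (-5951/676) = 1/5 ✓

α = 1/5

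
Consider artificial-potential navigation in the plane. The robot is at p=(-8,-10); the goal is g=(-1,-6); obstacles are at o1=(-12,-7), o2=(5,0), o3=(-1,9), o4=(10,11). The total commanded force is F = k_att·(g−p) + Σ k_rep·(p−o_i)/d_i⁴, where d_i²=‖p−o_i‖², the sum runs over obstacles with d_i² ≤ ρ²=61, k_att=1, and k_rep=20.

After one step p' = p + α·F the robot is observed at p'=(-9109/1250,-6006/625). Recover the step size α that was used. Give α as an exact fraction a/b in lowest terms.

α = 1/10

F_att = 1·(g−p) = 1·(7,4) = (7.0000,4.0000)
o1: d²=25 ≤ ρ²=61; F_rep = 20·(4,-3)/25² = (0.1280,-0.0960)
o2: d²=269 > ρ²=61 → inactive
o3: d²=410 > ρ²=61 → inactive
o4: d²=765 > ρ²=61 → inactive
F = F_att + ΣF_rep = (7.1280,3.9040)
Δp = p'−p = (0.7128,0.3904); α = Δx/Fx = (891/1250) / (891/125) = 1/10
check: Δy/Fy = (244/625) / (488/125) = 1/10 ✓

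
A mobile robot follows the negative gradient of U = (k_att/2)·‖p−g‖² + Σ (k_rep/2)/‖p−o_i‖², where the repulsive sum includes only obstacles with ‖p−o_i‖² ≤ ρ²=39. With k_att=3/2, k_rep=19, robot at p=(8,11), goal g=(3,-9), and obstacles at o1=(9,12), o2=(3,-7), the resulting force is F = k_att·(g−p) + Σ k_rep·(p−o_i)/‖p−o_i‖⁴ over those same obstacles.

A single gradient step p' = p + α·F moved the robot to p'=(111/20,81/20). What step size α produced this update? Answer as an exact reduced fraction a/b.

α = 1/5

F_att = 3/2·(g−p) = 3/2·(-5,-20) = (-7.5000,-30.0000)
o1: d²=2 ≤ ρ²=39; F_rep = 19·(-1,-1)/2² = (-4.7500,-4.7500)
o2: d²=349 > ρ²=39 → inactive
F = F_att + ΣF_rep = (-12.2500,-34.7500)
Δp = p'−p = (-2.4500,-6.9500); α = Δx/Fx = (-49/20) / (-49/4) = 1/5
check: Δy/Fy = (-139/20) / (-139/4) = 1/5 ✓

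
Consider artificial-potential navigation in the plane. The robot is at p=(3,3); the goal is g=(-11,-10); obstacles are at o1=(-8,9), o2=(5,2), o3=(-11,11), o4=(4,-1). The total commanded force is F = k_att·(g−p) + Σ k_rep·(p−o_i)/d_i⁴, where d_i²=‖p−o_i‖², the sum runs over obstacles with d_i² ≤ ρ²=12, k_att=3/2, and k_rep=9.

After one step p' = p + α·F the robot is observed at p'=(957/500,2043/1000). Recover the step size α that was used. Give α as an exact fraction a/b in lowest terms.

α = 1/20

F_att = 3/2·(g−p) = 3/2·(-14,-13) = (-21.0000,-19.5000)
o1: d²=157 > ρ²=12 → inactive
o2: d²=5 ≤ ρ²=12; F_rep = 9·(-2,1)/5² = (-0.7200,0.3600)
o3: d²=260 > ρ²=12 → inactive
o4: d²=17 > ρ²=12 → inactive
F = F_att + ΣF_rep = (-21.7200,-19.1400)
Δp = p'−p = (-1.0860,-0.9570); α = Δx/Fx = (-543/500) / (-543/25) = 1/20
check: Δy/Fy = (-957/1000) / (-957/50) = 1/20 ✓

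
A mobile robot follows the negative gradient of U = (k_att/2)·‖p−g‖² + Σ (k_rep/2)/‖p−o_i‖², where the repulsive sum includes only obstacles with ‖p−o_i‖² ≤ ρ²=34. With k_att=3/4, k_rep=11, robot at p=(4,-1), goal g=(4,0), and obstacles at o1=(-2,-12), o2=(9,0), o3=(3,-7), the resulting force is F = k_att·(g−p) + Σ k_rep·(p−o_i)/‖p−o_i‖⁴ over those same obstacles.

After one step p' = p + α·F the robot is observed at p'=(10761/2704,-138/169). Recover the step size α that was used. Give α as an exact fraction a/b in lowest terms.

F_att = 3/4·(g−p) = 3/4·(0,1) = (0.0000,0.7500)
o1: d²=157 > ρ²=34 → inactive
o2: d²=26 ≤ ρ²=34; F_rep = 11·(-5,-1)/26² = (-0.0814,-0.0163)
o3: d²=37 > ρ²=34 → inactive
F = F_att + ΣF_rep = (-0.0814,0.7337)
Δp = p'−p = (-0.0203,0.1834); α = Δx/Fx = (-55/2704) / (-55/676) = 1/4
check: Δy/Fy = (31/169) / (124/169) = 1/4 ✓

α = 1/4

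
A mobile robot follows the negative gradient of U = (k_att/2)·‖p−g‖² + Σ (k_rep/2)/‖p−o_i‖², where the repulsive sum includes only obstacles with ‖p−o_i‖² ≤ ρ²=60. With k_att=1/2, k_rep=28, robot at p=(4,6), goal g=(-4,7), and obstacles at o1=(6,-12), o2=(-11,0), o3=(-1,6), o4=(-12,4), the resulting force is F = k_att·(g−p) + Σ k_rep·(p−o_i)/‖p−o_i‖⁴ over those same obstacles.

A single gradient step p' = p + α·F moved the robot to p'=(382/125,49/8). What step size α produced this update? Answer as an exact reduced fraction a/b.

α = 1/4

F_att = 1/2·(g−p) = 1/2·(-8,1) = (-4.0000,0.5000)
o1: d²=328 > ρ²=60 → inactive
o2: d²=261 > ρ²=60 → inactive
o3: d²=25 ≤ ρ²=60; F_rep = 28·(5,0)/25² = (0.2240,0.0000)
o4: d²=260 > ρ²=60 → inactive
F = F_att + ΣF_rep = (-3.7760,0.5000)
Δp = p'−p = (-0.9440,0.1250); α = Δx/Fx = (-118/125) / (-472/125) = 1/4
check: Δy/Fy = (1/8) / (1/2) = 1/4 ✓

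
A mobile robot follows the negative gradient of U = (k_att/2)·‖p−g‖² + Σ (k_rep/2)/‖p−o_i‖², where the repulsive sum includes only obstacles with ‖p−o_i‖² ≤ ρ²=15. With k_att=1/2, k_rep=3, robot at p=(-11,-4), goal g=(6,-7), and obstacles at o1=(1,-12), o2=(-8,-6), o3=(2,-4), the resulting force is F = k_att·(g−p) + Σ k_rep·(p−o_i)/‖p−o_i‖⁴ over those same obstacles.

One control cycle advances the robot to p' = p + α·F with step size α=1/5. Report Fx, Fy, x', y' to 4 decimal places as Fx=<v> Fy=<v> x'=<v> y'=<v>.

F_att = 1/2·(g−p) = 1/2·(17,-3) = (8.5000,-1.5000)
o1: d²=208 > ρ²=15 → inactive
o2: d²=13 ≤ ρ²=15; F_rep = 3·(-3,2)/13² = (-0.0533,0.0355)
o3: d²=169 > ρ²=15 → inactive
F = F_att + ΣF_rep = (8.4467,-1.4645)
p' = p + 1/5·F = (-9.3107,-4.2929)

Fx=8.4467 Fy=-1.4645 x'=-9.3107 y'=-4.2929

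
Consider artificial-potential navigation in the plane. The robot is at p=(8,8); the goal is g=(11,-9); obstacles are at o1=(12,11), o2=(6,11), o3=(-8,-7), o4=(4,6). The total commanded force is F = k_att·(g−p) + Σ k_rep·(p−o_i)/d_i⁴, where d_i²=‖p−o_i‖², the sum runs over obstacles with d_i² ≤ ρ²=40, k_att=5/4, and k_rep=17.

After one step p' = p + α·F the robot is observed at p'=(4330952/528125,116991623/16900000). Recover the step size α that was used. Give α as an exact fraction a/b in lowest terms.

α = 1/20

F_att = 5/4·(g−p) = 5/4·(3,-17) = (3.7500,-21.2500)
o1: d²=25 ≤ ρ²=40; F_rep = 17·(-4,-3)/25² = (-0.1088,-0.0816)
o2: d²=13 ≤ ρ²=40; F_rep = 17·(2,-3)/13² = (0.2012,-0.3018)
o3: d²=481 > ρ²=40 → inactive
o4: d²=20 ≤ ρ²=40; F_rep = 17·(4,2)/20² = (0.1700,0.0850)
F = F_att + ΣF_rep = (4.0124,-21.5484)
Δp = p'−p = (0.2006,-1.0774); α = Δx/Fx = (105952/528125) / (423808/105625) = 1/20
check: Δy/Fy = (-18208377/16900000) / (-18208377/845000) = 1/20 ✓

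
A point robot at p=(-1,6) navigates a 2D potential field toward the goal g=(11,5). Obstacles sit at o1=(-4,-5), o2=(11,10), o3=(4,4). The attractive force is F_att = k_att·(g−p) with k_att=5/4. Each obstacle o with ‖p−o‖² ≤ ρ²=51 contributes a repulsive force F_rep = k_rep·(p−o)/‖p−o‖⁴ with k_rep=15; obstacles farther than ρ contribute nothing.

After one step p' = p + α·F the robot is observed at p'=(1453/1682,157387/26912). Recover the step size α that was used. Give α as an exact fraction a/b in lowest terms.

F_att = 5/4·(g−p) = 5/4·(12,-1) = (15.0000,-1.2500)
o1: d²=130 > ρ²=51 → inactive
o2: d²=160 > ρ²=51 → inactive
o3: d²=29 ≤ ρ²=51; F_rep = 15·(-5,2)/29² = (-0.0892,0.0357)
F = F_att + ΣF_rep = (14.9108,-1.2143)
Δp = p'−p = (1.8639,-0.1518); α = Δx/Fx = (3135/1682) / (12540/841) = 1/8
check: Δy/Fy = (-4085/26912) / (-4085/3364) = 1/8 ✓

α = 1/8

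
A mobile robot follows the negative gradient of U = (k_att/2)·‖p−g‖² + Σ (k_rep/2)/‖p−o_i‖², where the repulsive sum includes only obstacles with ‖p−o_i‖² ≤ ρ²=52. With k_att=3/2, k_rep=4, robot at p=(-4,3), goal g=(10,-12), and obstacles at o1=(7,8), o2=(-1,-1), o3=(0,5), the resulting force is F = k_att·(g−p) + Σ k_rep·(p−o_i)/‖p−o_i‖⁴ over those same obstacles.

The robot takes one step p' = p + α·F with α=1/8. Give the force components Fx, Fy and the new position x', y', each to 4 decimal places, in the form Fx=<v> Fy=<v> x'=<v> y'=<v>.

F_att = 3/2·(g−p) = 3/2·(14,-15) = (21.0000,-22.5000)
o1: d²=146 > ρ²=52 → inactive
o2: d²=25 ≤ ρ²=52; F_rep = 4·(-3,4)/25² = (-0.0192,0.0256)
o3: d²=20 ≤ ρ²=52; F_rep = 4·(-4,-2)/20² = (-0.0400,-0.0200)
F = F_att + ΣF_rep = (20.9408,-22.4944)
p' = p + 1/8·F = (-1.3824,0.1882)

Fx=20.9408 Fy=-22.4944 x'=-1.3824 y'=0.1882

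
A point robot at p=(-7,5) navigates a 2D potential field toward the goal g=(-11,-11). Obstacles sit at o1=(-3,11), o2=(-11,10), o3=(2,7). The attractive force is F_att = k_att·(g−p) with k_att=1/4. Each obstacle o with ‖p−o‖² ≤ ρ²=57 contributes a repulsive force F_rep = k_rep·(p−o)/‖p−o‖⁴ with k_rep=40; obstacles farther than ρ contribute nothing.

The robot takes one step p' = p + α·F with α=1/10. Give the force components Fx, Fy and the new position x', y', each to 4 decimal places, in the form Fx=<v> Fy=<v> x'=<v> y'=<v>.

F_att = 1/4·(g−p) = 1/4·(-4,-16) = (-1.0000,-4.0000)
o1: d²=52 ≤ ρ²=57; F_rep = 40·(-4,-6)/52² = (-0.0592,-0.0888)
o2: d²=41 ≤ ρ²=57; F_rep = 40·(4,-5)/41² = (0.0952,-0.1190)
o3: d²=85 > ρ²=57 → inactive
F = F_att + ΣF_rep = (-0.9640,-4.2077)
p' = p + 1/10·F = (-7.0964,4.5792)

Fx=-0.9640 Fy=-4.2077 x'=-7.0964 y'=4.5792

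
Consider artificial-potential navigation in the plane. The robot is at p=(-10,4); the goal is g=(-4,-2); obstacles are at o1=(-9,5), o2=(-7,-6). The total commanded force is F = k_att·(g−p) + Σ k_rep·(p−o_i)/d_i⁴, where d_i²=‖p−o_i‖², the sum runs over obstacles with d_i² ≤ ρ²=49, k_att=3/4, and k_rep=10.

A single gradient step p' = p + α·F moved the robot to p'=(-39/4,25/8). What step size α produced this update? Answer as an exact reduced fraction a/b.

α = 1/8

F_att = 3/4·(g−p) = 3/4·(6,-6) = (4.5000,-4.5000)
o1: d²=2 ≤ ρ²=49; F_rep = 10·(-1,-1)/2² = (-2.5000,-2.5000)
o2: d²=109 > ρ²=49 → inactive
F = F_att + ΣF_rep = (2.0000,-7.0000)
Δp = p'−p = (0.2500,-0.8750); α = Δx/Fx = (1/4) / (2) = 1/8
check: Δy/Fy = (-7/8) / (-7) = 1/8 ✓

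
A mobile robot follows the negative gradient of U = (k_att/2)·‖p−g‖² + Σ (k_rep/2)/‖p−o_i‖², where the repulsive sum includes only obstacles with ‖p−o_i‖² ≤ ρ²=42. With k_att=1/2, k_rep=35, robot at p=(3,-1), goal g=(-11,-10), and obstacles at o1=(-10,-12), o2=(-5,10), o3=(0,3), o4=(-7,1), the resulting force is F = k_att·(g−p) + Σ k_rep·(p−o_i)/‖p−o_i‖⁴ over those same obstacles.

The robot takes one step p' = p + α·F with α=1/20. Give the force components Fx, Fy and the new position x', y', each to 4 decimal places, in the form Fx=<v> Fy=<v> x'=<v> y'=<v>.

F_att = 1/2·(g−p) = 1/2·(-14,-9) = (-7.0000,-4.5000)
o1: d²=290 > ρ²=42 → inactive
o2: d²=185 > ρ²=42 → inactive
o3: d²=25 ≤ ρ²=42; F_rep = 35·(3,-4)/25² = (0.1680,-0.2240)
o4: d²=104 > ρ²=42 → inactive
F = F_att + ΣF_rep = (-6.8320,-4.7240)
p' = p + 1/20·F = (2.6584,-1.2362)

Fx=-6.8320 Fy=-4.7240 x'=2.6584 y'=-1.2362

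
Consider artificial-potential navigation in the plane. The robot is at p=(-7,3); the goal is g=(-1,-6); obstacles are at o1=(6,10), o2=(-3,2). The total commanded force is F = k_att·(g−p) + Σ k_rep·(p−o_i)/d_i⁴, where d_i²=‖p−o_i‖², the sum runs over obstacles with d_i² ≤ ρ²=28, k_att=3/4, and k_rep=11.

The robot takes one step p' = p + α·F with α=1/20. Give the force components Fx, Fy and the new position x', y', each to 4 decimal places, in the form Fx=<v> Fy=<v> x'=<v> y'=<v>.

F_att = 3/4·(g−p) = 3/4·(6,-9) = (4.5000,-6.7500)
o1: d²=218 > ρ²=28 → inactive
o2: d²=17 ≤ ρ²=28; F_rep = 11·(-4,1)/17² = (-0.1522,0.0381)
F = F_att + ΣF_rep = (4.3478,-6.7119)
p' = p + 1/20·F = (-6.7826,2.6644)

Fx=4.3478 Fy=-6.7119 x'=-6.7826 y'=2.6644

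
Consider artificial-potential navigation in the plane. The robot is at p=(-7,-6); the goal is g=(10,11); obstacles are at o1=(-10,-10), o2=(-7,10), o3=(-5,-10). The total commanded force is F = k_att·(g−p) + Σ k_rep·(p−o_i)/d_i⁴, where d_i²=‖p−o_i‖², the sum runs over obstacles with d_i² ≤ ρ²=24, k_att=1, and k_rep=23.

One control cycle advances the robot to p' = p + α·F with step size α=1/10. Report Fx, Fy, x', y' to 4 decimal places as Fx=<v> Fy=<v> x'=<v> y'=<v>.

Fx=16.8850 Fy=17.2300 x'=-5.3115 y'=-4.2770

F_att = 1·(g−p) = 1·(17,17) = (17.0000,17.0000)
o1: d²=25 > ρ²=24 → inactive
o2: d²=256 > ρ²=24 → inactive
o3: d²=20 ≤ ρ²=24; F_rep = 23·(-2,4)/20² = (-0.1150,0.2300)
F = F_att + ΣF_rep = (16.8850,17.2300)
p' = p + 1/10·F = (-5.3115,-4.2770)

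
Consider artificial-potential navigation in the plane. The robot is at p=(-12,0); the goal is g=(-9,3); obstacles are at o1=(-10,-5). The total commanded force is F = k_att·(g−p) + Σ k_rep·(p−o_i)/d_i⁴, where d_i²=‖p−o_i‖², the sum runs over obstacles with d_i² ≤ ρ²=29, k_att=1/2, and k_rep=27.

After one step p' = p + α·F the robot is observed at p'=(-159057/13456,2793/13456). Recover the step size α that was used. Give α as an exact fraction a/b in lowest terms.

F_att = 1/2·(g−p) = 1/2·(3,3) = (1.5000,1.5000)
o1: d²=29 ≤ ρ²=29; F_rep = 27·(-2,5)/29² = (-0.0642,0.1605)
F = F_att + ΣF_rep = (1.4358,1.6605)
Δp = p'−p = (0.1795,0.2076); α = Δx/Fx = (2415/13456) / (2415/1682) = 1/8
check: Δy/Fy = (2793/13456) / (2793/1682) = 1/8 ✓

α = 1/8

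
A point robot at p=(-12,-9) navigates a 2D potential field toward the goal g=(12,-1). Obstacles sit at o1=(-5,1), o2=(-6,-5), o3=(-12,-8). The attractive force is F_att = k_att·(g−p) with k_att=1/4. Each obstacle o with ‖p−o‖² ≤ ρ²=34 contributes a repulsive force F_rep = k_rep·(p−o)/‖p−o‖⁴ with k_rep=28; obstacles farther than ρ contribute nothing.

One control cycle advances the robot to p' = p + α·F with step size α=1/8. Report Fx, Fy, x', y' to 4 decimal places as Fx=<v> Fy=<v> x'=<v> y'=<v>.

Fx=6.0000 Fy=-26.0000 x'=-11.2500 y'=-12.2500

F_att = 1/4·(g−p) = 1/4·(24,8) = (6.0000,2.0000)
o1: d²=149 > ρ²=34 → inactive
o2: d²=52 > ρ²=34 → inactive
o3: d²=1 ≤ ρ²=34; F_rep = 28·(0,-1)/1² = (0.0000,-28.0000)
F = F_att + ΣF_rep = (6.0000,-26.0000)
p' = p + 1/8·F = (-11.2500,-12.2500)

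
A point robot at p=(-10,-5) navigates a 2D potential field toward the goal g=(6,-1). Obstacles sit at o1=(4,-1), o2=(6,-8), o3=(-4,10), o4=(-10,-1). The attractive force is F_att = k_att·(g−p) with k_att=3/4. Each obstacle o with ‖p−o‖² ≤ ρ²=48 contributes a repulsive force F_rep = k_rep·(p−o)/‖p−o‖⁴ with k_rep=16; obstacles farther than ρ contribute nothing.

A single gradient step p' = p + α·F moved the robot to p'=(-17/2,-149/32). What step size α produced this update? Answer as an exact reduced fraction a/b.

F_att = 3/4·(g−p) = 3/4·(16,4) = (12.0000,3.0000)
o1: d²=212 > ρ²=48 → inactive
o2: d²=265 > ρ²=48 → inactive
o3: d²=261 > ρ²=48 → inactive
o4: d²=16 ≤ ρ²=48; F_rep = 16·(0,-4)/16² = (0.0000,-0.2500)
F = F_att + ΣF_rep = (12.0000,2.7500)
Δp = p'−p = (1.5000,0.3438); α = Δx/Fx = (3/2) / (12) = 1/8
check: Δy/Fy = (11/32) / (11/4) = 1/8 ✓

α = 1/8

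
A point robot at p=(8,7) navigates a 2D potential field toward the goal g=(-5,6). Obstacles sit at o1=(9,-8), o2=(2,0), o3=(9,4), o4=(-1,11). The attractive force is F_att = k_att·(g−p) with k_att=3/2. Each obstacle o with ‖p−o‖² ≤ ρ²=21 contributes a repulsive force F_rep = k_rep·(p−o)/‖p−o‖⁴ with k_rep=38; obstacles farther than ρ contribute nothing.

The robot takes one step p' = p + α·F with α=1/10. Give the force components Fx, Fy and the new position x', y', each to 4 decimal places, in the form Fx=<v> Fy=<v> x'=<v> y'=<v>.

F_att = 3/2·(g−p) = 3/2·(-13,-1) = (-19.5000,-1.5000)
o1: d²=226 > ρ²=21 → inactive
o2: d²=85 > ρ²=21 → inactive
o3: d²=10 ≤ ρ²=21; F_rep = 38·(-1,3)/10² = (-0.3800,1.1400)
o4: d²=97 > ρ²=21 → inactive
F = F_att + ΣF_rep = (-19.8800,-0.3600)
p' = p + 1/10·F = (6.0120,6.9640)

Fx=-19.8800 Fy=-0.3600 x'=6.0120 y'=6.9640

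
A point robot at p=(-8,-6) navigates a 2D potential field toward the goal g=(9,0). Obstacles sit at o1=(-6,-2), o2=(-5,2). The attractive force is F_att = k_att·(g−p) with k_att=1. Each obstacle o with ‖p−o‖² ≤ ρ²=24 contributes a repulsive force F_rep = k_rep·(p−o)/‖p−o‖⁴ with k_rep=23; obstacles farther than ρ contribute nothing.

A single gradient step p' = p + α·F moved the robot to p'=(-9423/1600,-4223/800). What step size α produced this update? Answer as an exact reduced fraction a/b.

α = 1/8

F_att = 1·(g−p) = 1·(17,6) = (17.0000,6.0000)
o1: d²=20 ≤ ρ²=24; F_rep = 23·(-2,-4)/20² = (-0.1150,-0.2300)
o2: d²=73 > ρ²=24 → inactive
F = F_att + ΣF_rep = (16.8850,5.7700)
Δp = p'−p = (2.1106,0.7212); α = Δx/Fx = (3377/1600) / (3377/200) = 1/8
check: Δy/Fy = (577/800) / (577/100) = 1/8 ✓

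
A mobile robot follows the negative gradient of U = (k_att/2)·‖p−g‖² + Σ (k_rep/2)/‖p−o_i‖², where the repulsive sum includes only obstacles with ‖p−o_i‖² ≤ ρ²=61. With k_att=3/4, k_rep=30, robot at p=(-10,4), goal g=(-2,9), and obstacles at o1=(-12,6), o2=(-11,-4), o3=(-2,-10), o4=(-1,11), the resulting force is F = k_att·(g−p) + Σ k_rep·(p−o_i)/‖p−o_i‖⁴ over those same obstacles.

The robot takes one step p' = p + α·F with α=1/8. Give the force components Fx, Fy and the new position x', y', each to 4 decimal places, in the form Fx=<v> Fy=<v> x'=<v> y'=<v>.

Fx=6.9375 Fy=2.8125 x'=-9.1328 y'=4.3516

F_att = 3/4·(g−p) = 3/4·(8,5) = (6.0000,3.7500)
o1: d²=8 ≤ ρ²=61; F_rep = 30·(2,-2)/8² = (0.9375,-0.9375)
o2: d²=65 > ρ²=61 → inactive
o3: d²=260 > ρ²=61 → inactive
o4: d²=130 > ρ²=61 → inactive
F = F_att + ΣF_rep = (6.9375,2.8125)
p' = p + 1/8·F = (-9.1328,4.3516)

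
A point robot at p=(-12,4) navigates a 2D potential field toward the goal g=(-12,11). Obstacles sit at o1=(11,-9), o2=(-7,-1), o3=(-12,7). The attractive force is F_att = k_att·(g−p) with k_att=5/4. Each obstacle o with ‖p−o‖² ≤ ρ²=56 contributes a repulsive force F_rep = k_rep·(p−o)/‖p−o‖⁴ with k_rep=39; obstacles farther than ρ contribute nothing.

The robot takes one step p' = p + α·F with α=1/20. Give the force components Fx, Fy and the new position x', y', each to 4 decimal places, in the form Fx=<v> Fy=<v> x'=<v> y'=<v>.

Fx=-0.0780 Fy=7.3836 x'=-12.0039 y'=4.3692

F_att = 5/4·(g−p) = 5/4·(0,7) = (0.0000,8.7500)
o1: d²=698 > ρ²=56 → inactive
o2: d²=50 ≤ ρ²=56; F_rep = 39·(-5,5)/50² = (-0.0780,0.0780)
o3: d²=9 ≤ ρ²=56; F_rep = 39·(0,-3)/9² = (0.0000,-1.4444)
F = F_att + ΣF_rep = (-0.0780,7.3836)
p' = p + 1/20·F = (-12.0039,4.3692)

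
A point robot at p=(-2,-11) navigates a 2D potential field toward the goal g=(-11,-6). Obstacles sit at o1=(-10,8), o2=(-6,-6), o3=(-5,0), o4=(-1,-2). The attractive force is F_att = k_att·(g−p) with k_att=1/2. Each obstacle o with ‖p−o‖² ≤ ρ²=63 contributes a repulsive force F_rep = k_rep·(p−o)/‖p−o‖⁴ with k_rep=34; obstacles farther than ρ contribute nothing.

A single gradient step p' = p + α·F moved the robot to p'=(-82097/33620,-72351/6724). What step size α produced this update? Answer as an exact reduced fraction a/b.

F_att = 1/2·(g−p) = 1/2·(-9,5) = (-4.5000,2.5000)
o1: d²=425 > ρ²=63 → inactive
o2: d²=41 ≤ ρ²=63; F_rep = 34·(4,-5)/41² = (0.0809,-0.1011)
o3: d²=130 > ρ²=63 → inactive
o4: d²=82 > ρ²=63 → inactive
F = F_att + ΣF_rep = (-4.4191,2.3989)
Δp = p'−p = (-0.4419,0.2399); α = Δx/Fx = (-14857/33620) / (-14857/3362) = 1/10
check: Δy/Fy = (1613/6724) / (8065/3362) = 1/10 ✓

α = 1/10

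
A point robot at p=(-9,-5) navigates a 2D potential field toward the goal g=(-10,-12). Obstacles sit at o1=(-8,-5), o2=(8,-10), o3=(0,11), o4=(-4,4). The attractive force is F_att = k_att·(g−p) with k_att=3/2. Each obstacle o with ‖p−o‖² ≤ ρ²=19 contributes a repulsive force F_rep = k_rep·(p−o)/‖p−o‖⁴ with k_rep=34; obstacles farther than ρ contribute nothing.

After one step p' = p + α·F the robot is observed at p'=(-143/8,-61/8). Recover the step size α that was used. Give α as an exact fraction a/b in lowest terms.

F_att = 3/2·(g−p) = 3/2·(-1,-7) = (-1.5000,-10.5000)
o1: d²=1 ≤ ρ²=19; F_rep = 34·(-1,0)/1² = (-34.0000,0.0000)
o2: d²=314 > ρ²=19 → inactive
o3: d²=337 > ρ²=19 → inactive
o4: d²=106 > ρ²=19 → inactive
F = F_att + ΣF_rep = (-35.5000,-10.5000)
Δp = p'−p = (-8.8750,-2.6250); α = Δx/Fx = (-71/8) / (-71/2) = 1/4
check: Δy/Fy = (-21/8) / (-21/2) = 1/4 ✓

α = 1/4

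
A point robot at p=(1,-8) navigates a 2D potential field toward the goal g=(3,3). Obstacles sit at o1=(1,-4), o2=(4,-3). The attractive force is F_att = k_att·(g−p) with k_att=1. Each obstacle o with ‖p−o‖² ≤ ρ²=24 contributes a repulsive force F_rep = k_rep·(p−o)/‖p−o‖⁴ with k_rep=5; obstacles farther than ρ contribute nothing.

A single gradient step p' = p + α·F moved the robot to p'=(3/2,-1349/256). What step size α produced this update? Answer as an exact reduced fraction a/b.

F_att = 1·(g−p) = 1·(2,11) = (2.0000,11.0000)
o1: d²=16 ≤ ρ²=24; F_rep = 5·(0,-4)/16² = (0.0000,-0.0781)
o2: d²=34 > ρ²=24 → inactive
F = F_att + ΣF_rep = (2.0000,10.9219)
Δp = p'−p = (0.5000,2.7305); α = Δx/Fx = (1/2) / (2) = 1/4
check: Δy/Fy = (699/256) / (699/64) = 1/4 ✓

α = 1/4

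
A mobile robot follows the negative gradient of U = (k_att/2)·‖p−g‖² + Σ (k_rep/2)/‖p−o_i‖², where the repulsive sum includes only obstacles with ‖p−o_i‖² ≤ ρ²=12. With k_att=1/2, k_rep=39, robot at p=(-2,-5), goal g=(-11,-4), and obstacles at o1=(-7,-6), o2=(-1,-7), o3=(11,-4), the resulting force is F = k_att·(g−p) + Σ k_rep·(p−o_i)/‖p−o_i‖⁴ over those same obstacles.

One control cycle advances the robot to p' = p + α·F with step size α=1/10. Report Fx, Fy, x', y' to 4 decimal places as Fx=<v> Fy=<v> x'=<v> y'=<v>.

Fx=-6.0600 Fy=3.6200 x'=-2.6060 y'=-4.6380

F_att = 1/2·(g−p) = 1/2·(-9,1) = (-4.5000,0.5000)
o1: d²=26 > ρ²=12 → inactive
o2: d²=5 ≤ ρ²=12; F_rep = 39·(-1,2)/5² = (-1.5600,3.1200)
o3: d²=170 > ρ²=12 → inactive
F = F_att + ΣF_rep = (-6.0600,3.6200)
p' = p + 1/10·F = (-2.6060,-4.6380)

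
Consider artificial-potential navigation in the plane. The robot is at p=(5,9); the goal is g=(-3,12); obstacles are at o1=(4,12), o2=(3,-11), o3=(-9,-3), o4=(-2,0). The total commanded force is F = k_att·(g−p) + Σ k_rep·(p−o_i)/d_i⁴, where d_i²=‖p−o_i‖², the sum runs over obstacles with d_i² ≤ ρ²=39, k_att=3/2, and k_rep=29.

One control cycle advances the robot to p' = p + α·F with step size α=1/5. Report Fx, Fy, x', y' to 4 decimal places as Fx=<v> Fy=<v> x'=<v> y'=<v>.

Fx=-11.7100 Fy=3.6300 x'=2.6580 y'=9.7260

F_att = 3/2·(g−p) = 3/2·(-8,3) = (-12.0000,4.5000)
o1: d²=10 ≤ ρ²=39; F_rep = 29·(1,-3)/10² = (0.2900,-0.8700)
o2: d²=404 > ρ²=39 → inactive
o3: d²=340 > ρ²=39 → inactive
o4: d²=130 > ρ²=39 → inactive
F = F_att + ΣF_rep = (-11.7100,3.6300)
p' = p + 1/5·F = (2.6580,9.7260)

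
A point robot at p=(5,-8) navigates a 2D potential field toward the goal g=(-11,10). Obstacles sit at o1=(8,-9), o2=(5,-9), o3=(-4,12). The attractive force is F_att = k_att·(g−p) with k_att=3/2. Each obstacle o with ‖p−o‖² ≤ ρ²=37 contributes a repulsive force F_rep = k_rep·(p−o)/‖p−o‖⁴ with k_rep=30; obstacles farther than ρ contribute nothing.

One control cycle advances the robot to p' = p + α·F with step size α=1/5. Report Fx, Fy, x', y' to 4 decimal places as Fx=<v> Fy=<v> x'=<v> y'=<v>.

F_att = 3/2·(g−p) = 3/2·(-16,18) = (-24.0000,27.0000)
o1: d²=10 ≤ ρ²=37; F_rep = 30·(-3,1)/10² = (-0.9000,0.3000)
o2: d²=1 ≤ ρ²=37; F_rep = 30·(0,1)/1² = (0.0000,30.0000)
o3: d²=481 > ρ²=37 → inactive
F = F_att + ΣF_rep = (-24.9000,57.3000)
p' = p + 1/5·F = (0.0200,3.4600)

Fx=-24.9000 Fy=57.3000 x'=0.0200 y'=3.4600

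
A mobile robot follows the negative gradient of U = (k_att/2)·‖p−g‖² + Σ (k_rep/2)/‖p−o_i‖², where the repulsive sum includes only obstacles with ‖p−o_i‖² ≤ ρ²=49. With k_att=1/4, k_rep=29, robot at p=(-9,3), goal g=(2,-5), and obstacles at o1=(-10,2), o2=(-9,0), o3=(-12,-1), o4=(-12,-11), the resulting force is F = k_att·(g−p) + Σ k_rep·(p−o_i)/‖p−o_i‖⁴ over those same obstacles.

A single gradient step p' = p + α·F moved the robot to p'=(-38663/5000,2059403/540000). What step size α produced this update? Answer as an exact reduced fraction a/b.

F_att = 1/4·(g−p) = 1/4·(11,-8) = (2.7500,-2.0000)
o1: d²=2 ≤ ρ²=49; F_rep = 29·(1,1)/2² = (7.2500,7.2500)
o2: d²=9 ≤ ρ²=49; F_rep = 29·(0,3)/9² = (0.0000,1.0741)
o3: d²=25 ≤ ρ²=49; F_rep = 29·(3,4)/25² = (0.1392,0.1856)
o4: d²=205 > ρ²=49 → inactive
F = F_att + ΣF_rep = (10.1392,6.5097)
Δp = p'−p = (1.2674,0.8137); α = Δx/Fx = (6337/5000) / (6337/625) = 1/8
check: Δy/Fy = (439403/540000) / (439403/67500) = 1/8 ✓

α = 1/8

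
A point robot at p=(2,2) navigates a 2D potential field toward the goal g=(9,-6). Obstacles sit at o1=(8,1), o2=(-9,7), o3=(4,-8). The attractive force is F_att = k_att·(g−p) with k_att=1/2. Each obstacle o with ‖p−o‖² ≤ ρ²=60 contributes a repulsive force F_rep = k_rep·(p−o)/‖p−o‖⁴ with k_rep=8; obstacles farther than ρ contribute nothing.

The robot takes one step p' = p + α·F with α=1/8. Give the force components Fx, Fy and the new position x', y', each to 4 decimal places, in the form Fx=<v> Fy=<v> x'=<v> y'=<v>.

F_att = 1/2·(g−p) = 1/2·(7,-8) = (3.5000,-4.0000)
o1: d²=37 ≤ ρ²=60; F_rep = 8·(-6,1)/37² = (-0.0351,0.0058)
o2: d²=146 > ρ²=60 → inactive
o3: d²=104 > ρ²=60 → inactive
F = F_att + ΣF_rep = (3.4649,-3.9942)
p' = p + 1/8·F = (2.4331,1.5007)

Fx=3.4649 Fy=-3.9942 x'=2.4331 y'=1.5007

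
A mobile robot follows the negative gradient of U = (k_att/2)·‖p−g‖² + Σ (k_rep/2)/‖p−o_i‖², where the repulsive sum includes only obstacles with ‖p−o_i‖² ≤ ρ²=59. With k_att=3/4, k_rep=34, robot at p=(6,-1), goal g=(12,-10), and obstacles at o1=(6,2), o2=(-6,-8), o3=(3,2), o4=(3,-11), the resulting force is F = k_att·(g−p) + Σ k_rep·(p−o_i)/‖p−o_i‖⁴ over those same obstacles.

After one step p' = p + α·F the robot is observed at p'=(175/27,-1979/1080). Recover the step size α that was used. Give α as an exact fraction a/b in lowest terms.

α = 1/10

F_att = 3/4·(g−p) = 3/4·(6,-9) = (4.5000,-6.7500)
o1: d²=9 ≤ ρ²=59; F_rep = 34·(0,-3)/9² = (0.0000,-1.2593)
o2: d²=193 > ρ²=59 → inactive
o3: d²=18 ≤ ρ²=59; F_rep = 34·(3,-3)/18² = (0.3148,-0.3148)
o4: d²=109 > ρ²=59 → inactive
F = F_att + ΣF_rep = (4.8148,-8.3241)
Δp = p'−p = (0.4815,-0.8324); α = Δx/Fx = (13/27) / (130/27) = 1/10
check: Δy/Fy = (-899/1080) / (-899/108) = 1/10 ✓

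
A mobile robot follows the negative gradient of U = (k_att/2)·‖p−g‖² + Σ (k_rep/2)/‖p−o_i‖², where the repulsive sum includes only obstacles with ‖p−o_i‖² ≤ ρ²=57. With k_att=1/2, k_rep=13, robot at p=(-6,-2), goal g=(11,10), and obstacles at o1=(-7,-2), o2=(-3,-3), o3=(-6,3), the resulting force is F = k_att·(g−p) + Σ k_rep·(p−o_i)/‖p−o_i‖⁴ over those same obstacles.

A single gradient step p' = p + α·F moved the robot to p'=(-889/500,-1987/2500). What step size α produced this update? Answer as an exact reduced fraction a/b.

α = 1/5

F_att = 1/2·(g−p) = 1/2·(17,12) = (8.5000,6.0000)
o1: d²=1 ≤ ρ²=57; F_rep = 13·(1,0)/1² = (13.0000,0.0000)
o2: d²=10 ≤ ρ²=57; F_rep = 13·(-3,1)/10² = (-0.3900,0.1300)
o3: d²=25 ≤ ρ²=57; F_rep = 13·(0,-5)/25² = (0.0000,-0.1040)
F = F_att + ΣF_rep = (21.1100,6.0260)
Δp = p'−p = (4.2220,1.2052); α = Δx/Fx = (2111/500) / (2111/100) = 1/5
check: Δy/Fy = (3013/2500) / (3013/500) = 1/5 ✓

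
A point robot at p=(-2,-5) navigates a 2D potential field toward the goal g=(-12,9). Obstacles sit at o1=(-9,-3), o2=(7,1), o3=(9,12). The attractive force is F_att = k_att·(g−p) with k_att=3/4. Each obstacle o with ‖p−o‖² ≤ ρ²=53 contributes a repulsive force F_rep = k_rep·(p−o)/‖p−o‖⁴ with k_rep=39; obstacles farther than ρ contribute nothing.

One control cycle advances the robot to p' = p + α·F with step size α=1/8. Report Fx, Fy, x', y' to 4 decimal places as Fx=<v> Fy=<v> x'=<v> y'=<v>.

F_att = 3/4·(g−p) = 3/4·(-10,14) = (-7.5000,10.5000)
o1: d²=53 ≤ ρ²=53; F_rep = 39·(7,-2)/53² = (0.0972,-0.0278)
o2: d²=117 > ρ²=53 → inactive
o3: d²=410 > ρ²=53 → inactive
F = F_att + ΣF_rep = (-7.4028,10.4722)
p' = p + 1/8·F = (-2.9254,-3.6910)

Fx=-7.4028 Fy=10.4722 x'=-2.9254 y'=-3.6910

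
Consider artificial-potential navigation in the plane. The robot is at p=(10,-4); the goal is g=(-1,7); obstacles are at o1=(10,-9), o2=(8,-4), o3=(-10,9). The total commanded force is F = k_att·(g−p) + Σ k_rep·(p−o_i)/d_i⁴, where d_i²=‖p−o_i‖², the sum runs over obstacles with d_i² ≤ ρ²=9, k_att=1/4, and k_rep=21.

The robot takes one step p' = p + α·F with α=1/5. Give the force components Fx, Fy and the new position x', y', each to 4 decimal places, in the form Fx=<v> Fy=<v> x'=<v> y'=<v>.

F_att = 1/4·(g−p) = 1/4·(-11,11) = (-2.7500,2.7500)
o1: d²=25 > ρ²=9 → inactive
o2: d²=4 ≤ ρ²=9; F_rep = 21·(2,0)/4² = (2.6250,0.0000)
o3: d²=569 > ρ²=9 → inactive
F = F_att + ΣF_rep = (-0.1250,2.7500)
p' = p + 1/5·F = (9.9750,-3.4500)

Fx=-0.1250 Fy=2.7500 x'=9.9750 y'=-3.4500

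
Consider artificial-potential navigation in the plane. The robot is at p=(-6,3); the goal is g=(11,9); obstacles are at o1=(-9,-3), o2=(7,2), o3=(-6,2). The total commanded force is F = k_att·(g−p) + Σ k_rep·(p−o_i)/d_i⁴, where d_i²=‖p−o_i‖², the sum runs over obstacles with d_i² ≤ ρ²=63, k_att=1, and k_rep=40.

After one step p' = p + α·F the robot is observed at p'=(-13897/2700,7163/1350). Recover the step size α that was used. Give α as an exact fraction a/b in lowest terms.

F_att = 1·(g−p) = 1·(17,6) = (17.0000,6.0000)
o1: d²=45 ≤ ρ²=63; F_rep = 40·(3,6)/45² = (0.0593,0.1185)
o2: d²=170 > ρ²=63 → inactive
o3: d²=1 ≤ ρ²=63; F_rep = 40·(0,1)/1² = (0.0000,40.0000)
F = F_att + ΣF_rep = (17.0593,46.1185)
Δp = p'−p = (0.8530,2.3059); α = Δx/Fx = (2303/2700) / (2303/135) = 1/20
check: Δy/Fy = (3113/1350) / (6226/135) = 1/20 ✓

α = 1/20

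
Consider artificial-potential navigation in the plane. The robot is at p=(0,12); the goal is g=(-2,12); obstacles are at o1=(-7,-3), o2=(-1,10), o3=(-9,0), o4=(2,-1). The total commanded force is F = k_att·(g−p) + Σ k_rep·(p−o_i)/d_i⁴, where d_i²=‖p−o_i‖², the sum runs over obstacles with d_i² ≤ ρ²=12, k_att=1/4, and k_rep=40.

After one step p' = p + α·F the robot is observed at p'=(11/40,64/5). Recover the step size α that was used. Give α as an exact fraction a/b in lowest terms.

F_att = 1/4·(g−p) = 1/4·(-2,0) = (-0.5000,0.0000)
o1: d²=274 > ρ²=12 → inactive
o2: d²=5 ≤ ρ²=12; F_rep = 40·(1,2)/5² = (1.6000,3.2000)
o3: d²=225 > ρ²=12 → inactive
o4: d²=173 > ρ²=12 → inactive
F = F_att + ΣF_rep = (1.1000,3.2000)
Δp = p'−p = (0.2750,0.8000); α = Δx/Fx = (11/40) / (11/10) = 1/4
check: Δy/Fy = (4/5) / (16/5) = 1/4 ✓

α = 1/4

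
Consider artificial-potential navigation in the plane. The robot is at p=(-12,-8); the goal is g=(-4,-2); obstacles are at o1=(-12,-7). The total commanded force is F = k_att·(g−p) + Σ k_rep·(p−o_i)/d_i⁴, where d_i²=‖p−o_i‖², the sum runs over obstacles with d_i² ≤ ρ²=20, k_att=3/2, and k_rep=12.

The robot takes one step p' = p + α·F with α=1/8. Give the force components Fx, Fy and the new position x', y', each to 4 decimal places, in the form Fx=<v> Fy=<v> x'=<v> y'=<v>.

Fx=12.0000 Fy=-3.0000 x'=-10.5000 y'=-8.3750

F_att = 3/2·(g−p) = 3/2·(8,6) = (12.0000,9.0000)
o1: d²=1 ≤ ρ²=20; F_rep = 12·(0,-1)/1² = (0.0000,-12.0000)
F = F_att + ΣF_rep = (12.0000,-3.0000)
p' = p + 1/8·F = (-10.5000,-8.3750)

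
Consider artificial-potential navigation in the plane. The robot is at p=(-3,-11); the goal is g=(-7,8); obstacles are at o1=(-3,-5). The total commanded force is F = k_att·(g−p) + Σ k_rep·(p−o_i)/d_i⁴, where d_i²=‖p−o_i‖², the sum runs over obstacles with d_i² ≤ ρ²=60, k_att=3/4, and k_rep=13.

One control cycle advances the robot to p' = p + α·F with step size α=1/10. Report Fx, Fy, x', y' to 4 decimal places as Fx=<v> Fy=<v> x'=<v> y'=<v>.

Fx=-3.0000 Fy=14.1898 x'=-3.3000 y'=-9.5810

F_att = 3/4·(g−p) = 3/4·(-4,19) = (-3.0000,14.2500)
o1: d²=36 ≤ ρ²=60; F_rep = 13·(0,-6)/36² = (0.0000,-0.0602)
F = F_att + ΣF_rep = (-3.0000,14.1898)
p' = p + 1/10·F = (-3.3000,-9.5810)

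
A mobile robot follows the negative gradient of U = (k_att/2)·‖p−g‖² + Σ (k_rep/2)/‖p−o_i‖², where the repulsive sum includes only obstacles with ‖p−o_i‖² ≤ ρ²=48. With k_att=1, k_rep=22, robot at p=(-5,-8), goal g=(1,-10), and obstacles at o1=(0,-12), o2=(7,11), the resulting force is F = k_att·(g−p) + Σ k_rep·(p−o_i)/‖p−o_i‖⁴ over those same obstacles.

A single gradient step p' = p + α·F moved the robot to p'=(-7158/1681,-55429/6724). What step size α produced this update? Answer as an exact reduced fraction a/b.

F_att = 1·(g−p) = 1·(6,-2) = (6.0000,-2.0000)
o1: d²=41 ≤ ρ²=48; F_rep = 22·(-5,4)/41² = (-0.0654,0.0523)
o2: d²=505 > ρ²=48 → inactive
F = F_att + ΣF_rep = (5.9346,-1.9477)
Δp = p'−p = (0.7418,-0.2435); α = Δx/Fx = (1247/1681) / (9976/1681) = 1/8
check: Δy/Fy = (-1637/6724) / (-3274/1681) = 1/8 ✓

α = 1/8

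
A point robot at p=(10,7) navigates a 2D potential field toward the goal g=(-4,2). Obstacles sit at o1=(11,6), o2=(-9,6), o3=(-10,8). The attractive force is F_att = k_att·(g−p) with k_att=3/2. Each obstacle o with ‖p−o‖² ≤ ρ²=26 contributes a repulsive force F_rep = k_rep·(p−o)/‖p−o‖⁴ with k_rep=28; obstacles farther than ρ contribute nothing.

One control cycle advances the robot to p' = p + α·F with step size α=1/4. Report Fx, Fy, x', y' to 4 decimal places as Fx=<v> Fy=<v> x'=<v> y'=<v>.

Fx=-28.0000 Fy=-0.5000 x'=3.0000 y'=6.8750

F_att = 3/2·(g−p) = 3/2·(-14,-5) = (-21.0000,-7.5000)
o1: d²=2 ≤ ρ²=26; F_rep = 28·(-1,1)/2² = (-7.0000,7.0000)
o2: d²=362 > ρ²=26 → inactive
o3: d²=401 > ρ²=26 → inactive
F = F_att + ΣF_rep = (-28.0000,-0.5000)
p' = p + 1/4·F = (3.0000,6.8750)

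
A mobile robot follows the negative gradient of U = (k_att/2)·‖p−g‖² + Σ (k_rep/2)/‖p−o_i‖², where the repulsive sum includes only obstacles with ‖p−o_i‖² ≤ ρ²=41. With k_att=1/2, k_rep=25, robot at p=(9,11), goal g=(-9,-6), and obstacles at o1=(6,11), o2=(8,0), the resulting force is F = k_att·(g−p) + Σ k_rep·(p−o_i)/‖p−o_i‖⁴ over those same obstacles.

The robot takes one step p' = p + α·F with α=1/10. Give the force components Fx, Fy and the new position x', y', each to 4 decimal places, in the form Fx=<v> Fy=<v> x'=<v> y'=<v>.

F_att = 1/2·(g−p) = 1/2·(-18,-17) = (-9.0000,-8.5000)
o1: d²=9 ≤ ρ²=41; F_rep = 25·(3,0)/9² = (0.9259,0.0000)
o2: d²=122 > ρ²=41 → inactive
F = F_att + ΣF_rep = (-8.0741,-8.5000)
p' = p + 1/10·F = (8.1926,10.1500)

Fx=-8.0741 Fy=-8.5000 x'=8.1926 y'=10.1500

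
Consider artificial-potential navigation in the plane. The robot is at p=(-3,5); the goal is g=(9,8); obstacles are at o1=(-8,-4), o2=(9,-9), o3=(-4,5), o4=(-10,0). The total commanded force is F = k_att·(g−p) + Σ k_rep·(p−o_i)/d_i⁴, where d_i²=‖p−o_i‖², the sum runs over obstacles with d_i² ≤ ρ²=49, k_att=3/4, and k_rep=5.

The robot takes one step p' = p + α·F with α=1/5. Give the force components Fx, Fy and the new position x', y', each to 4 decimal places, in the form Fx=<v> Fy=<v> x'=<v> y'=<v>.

F_att = 3/4·(g−p) = 3/4·(12,3) = (9.0000,2.2500)
o1: d²=106 > ρ²=49 → inactive
o2: d²=340 > ρ²=49 → inactive
o3: d²=1 ≤ ρ²=49; F_rep = 5·(1,0)/1² = (5.0000,0.0000)
o4: d²=74 > ρ²=49 → inactive
F = F_att + ΣF_rep = (14.0000,2.2500)
p' = p + 1/5·F = (-0.2000,5.4500)

Fx=14.0000 Fy=2.2500 x'=-0.2000 y'=5.4500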